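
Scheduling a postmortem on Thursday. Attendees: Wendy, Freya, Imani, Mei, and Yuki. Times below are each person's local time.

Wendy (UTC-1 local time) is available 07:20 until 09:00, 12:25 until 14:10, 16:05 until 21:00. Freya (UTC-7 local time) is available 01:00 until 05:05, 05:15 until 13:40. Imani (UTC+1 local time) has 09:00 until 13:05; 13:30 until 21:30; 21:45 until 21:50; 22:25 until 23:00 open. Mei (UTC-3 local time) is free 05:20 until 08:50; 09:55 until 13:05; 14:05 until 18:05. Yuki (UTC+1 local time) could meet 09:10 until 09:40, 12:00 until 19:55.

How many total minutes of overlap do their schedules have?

Wendy in UTC: 08:20-10:00, 13:25-15:10, 17:05-22:00 (add 1h to convert from UTC-1).
Freya in UTC: 08:00-12:05, 12:15-20:40 (add 7h to convert from UTC-7).
Imani in UTC: 08:00-12:05, 12:30-20:30, 20:45-20:50, 21:25-22:00 (subtract 1h to convert from UTC+1).
Mei in UTC: 08:20-11:50, 12:55-16:05, 17:05-21:05 (add 3h to convert from UTC-3).
Yuki in UTC: 08:10-08:40, 11:00-18:55 (subtract 1h to convert from UTC+1).
Wendy ∩ Freya: 08:20-10:00, 13:25-15:10, 17:05-20:40.
Wendy ∩ Freya ∩ Imani: 08:20-10:00, 13:25-15:10, 17:05-20:30.
Wendy ∩ Freya ∩ Imani ∩ Mei: 08:20-10:00, 13:25-15:10, 17:05-20:30.
Wendy ∩ Freya ∩ Imani ∩ Mei ∩ Yuki: 08:20-08:40, 13:25-15:10, 17:05-18:55.
Summing the common windows: 20 + 105 + 110 = 235 minutes.

235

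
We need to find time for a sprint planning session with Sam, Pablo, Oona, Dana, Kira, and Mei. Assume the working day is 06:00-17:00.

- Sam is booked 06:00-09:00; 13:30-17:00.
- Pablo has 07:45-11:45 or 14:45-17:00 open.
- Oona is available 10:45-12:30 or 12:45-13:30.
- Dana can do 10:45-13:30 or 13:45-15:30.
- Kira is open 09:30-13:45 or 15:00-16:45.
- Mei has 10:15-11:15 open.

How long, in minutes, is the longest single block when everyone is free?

30

Sam free: 09:00-13:30 (invert busy blocks within the working day).
Pablo free: 07:45-11:45, 14:45-17:00.
Oona free: 10:45-12:30, 12:45-13:30.
Dana free: 10:45-13:30, 13:45-15:30.
Kira free: 09:30-13:45, 15:00-16:45.
Mei free: 10:15-11:15.
Sam ∩ Pablo: 09:00-11:45.
Sam ∩ Pablo ∩ Oona: 10:45-11:45.
Sam ∩ Pablo ∩ Oona ∩ Dana: 10:45-11:45.
Sam ∩ Pablo ∩ Oona ∩ Dana ∩ Kira: 10:45-11:45.
Sam ∩ Pablo ∩ Oona ∩ Dana ∩ Kira ∩ Mei: 10:45-11:15.
The longest is 10:45-11:15 at 30 minutes.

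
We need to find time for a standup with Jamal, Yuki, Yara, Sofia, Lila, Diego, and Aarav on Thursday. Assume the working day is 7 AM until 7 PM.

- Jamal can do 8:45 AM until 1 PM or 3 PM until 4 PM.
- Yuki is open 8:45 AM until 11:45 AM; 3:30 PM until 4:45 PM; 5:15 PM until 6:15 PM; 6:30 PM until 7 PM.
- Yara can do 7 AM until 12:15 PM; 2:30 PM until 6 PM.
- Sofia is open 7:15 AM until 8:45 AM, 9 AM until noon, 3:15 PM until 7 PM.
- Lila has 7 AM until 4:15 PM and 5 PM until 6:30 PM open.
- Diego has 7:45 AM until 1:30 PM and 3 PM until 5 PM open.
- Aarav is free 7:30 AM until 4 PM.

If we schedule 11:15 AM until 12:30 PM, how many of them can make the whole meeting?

Jamal, Lila, Diego, and Aarav can make the full 11:15-12:30 slot — that's 4.

4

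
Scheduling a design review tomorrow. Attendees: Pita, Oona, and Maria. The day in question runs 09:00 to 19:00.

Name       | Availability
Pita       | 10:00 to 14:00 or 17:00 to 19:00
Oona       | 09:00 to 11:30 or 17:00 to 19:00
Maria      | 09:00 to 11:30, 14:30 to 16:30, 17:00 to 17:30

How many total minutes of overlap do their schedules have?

120

Pita ∩ Oona: 10:00-11:30, 17:00-19:00.
Pita ∩ Oona ∩ Maria: 10:00-11:30, 17:00-17:30.
So the common availability across everyone is 10:00-11:30, 17:00-17:30.
Summing the common windows: 90 + 30 = 120 minutes.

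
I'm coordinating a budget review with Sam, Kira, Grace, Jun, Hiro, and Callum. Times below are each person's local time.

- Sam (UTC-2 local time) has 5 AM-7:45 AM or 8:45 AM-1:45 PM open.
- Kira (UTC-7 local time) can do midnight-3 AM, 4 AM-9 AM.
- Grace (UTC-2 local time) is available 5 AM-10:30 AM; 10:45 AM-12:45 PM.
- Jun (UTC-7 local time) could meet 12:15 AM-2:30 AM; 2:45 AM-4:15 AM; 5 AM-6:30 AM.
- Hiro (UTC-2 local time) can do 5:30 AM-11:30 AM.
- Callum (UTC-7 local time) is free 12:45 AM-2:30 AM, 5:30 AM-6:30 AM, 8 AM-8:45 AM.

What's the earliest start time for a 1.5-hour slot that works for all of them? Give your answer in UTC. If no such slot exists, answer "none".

07:45

Sam in UTC: 07:00-09:45, 10:45-15:45 (add 2h to convert from UTC-2).
Kira in UTC: 07:00-10:00, 11:00-16:00 (add 7h to convert from UTC-7).
Grace in UTC: 07:00-12:30, 12:45-14:45 (add 2h to convert from UTC-2).
Jun in UTC: 07:15-09:30, 09:45-11:15, 12:00-13:30 (add 7h to convert from UTC-7).
Hiro in UTC: 07:30-13:30 (add 2h to convert from UTC-2).
Callum in UTC: 07:45-09:30, 12:30-13:30, 15:00-15:45 (add 7h to convert from UTC-7).
Sam ∩ Kira: 07:00-09:45, 11:00-15:45.
Sam ∩ Kira ∩ Grace: 07:00-09:45, 11:00-12:30, 12:45-14:45.
Sam ∩ Kira ∩ Grace ∩ Jun: 07:15-09:30, 11:00-11:15, 12:00-12:30, 12:45-13:30.
Sam ∩ Kira ∩ Grace ∩ Jun ∩ Hiro: 07:30-09:30, 11:00-11:15, 12:00-12:30, 12:45-13:30.
Sam ∩ Kira ∩ Grace ∩ Jun ∩ Hiro ∩ Callum: 07:45-09:30, 12:45-13:30.
So the common availability across everyone is 07:45-09:30, 12:45-13:30.
The first common window of at least 90 minutes is 07:45-09:30, so the earliest start is 07:45.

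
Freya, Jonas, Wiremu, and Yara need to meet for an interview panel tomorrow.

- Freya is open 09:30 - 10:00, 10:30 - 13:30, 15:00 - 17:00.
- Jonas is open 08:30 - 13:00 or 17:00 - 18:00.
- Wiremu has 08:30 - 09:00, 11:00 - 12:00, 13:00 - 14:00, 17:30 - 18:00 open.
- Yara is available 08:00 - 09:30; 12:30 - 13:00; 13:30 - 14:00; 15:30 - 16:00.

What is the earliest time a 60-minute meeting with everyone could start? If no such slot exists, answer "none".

none

Freya ∩ Jonas: 09:30-10:00, 10:30-13:00.
Freya ∩ Jonas ∩ Wiremu: 11:00-12:00.
Freya ∩ Jonas ∩ Wiremu ∩ Yara: ∅.
There is no time when everyone is free.
No common window is at least 60 minutes long.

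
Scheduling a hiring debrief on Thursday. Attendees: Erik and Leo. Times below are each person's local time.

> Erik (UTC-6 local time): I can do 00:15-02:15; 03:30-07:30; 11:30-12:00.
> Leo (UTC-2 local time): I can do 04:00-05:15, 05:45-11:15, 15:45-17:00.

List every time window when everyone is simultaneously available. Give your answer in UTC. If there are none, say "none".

06:15-07:15, 07:45-08:15, 09:30-13:15, 17:45-18:00

Erik in UTC: 06:15-08:15, 09:30-13:30, 17:30-18:00 (add 6h to convert from UTC-6).
Leo in UTC: 06:00-07:15, 07:45-13:15, 17:45-19:00 (add 2h to convert from UTC-2).
Erik ∩ Leo: 06:15-07:15, 07:45-08:15, 09:30-13:15, 17:45-18:00.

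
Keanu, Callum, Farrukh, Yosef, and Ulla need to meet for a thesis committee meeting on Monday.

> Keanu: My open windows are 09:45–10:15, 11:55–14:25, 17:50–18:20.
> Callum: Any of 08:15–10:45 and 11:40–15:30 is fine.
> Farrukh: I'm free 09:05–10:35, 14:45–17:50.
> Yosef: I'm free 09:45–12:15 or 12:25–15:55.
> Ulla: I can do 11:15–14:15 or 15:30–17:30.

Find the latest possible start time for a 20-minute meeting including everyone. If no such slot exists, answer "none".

none

Keanu ∩ Callum: 09:45-10:15, 11:55-14:25.
Keanu ∩ Callum ∩ Farrukh: 09:45-10:15.
Keanu ∩ Callum ∩ Farrukh ∩ Yosef: 09:45-10:15.
Keanu ∩ Callum ∩ Farrukh ∩ Yosef ∩ Ulla: ∅.
There is no time when everyone is free.
No common window is at least 20 minutes long.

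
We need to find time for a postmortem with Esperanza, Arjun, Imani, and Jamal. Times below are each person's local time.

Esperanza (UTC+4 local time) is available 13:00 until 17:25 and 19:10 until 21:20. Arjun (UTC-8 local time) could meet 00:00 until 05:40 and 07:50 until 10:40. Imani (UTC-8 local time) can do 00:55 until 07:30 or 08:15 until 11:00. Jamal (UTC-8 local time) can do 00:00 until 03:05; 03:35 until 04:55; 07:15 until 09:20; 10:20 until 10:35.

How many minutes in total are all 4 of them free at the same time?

270

Esperanza in UTC: 09:00-13:25, 15:10-17:20 (subtract 4h to convert from UTC+4).
Arjun in UTC: 08:00-13:40, 15:50-18:40 (add 8h to convert from UTC-8).
Imani in UTC: 08:55-15:30, 16:15-19:00 (add 8h to convert from UTC-8).
Jamal in UTC: 08:00-11:05, 11:35-12:55, 15:15-17:20, 18:20-18:35 (add 8h to convert from UTC-8).
Esperanza ∩ Arjun: 09:00-13:25, 15:50-17:20.
Esperanza ∩ Arjun ∩ Imani: 09:00-13:25, 16:15-17:20.
Esperanza ∩ Arjun ∩ Imani ∩ Jamal: 09:00-11:05, 11:35-12:55, 16:15-17:20.
So the common availability across everyone is 09:00-11:05, 11:35-12:55, 16:15-17:20.
Summing the common windows: 125 + 80 + 65 = 270 minutes.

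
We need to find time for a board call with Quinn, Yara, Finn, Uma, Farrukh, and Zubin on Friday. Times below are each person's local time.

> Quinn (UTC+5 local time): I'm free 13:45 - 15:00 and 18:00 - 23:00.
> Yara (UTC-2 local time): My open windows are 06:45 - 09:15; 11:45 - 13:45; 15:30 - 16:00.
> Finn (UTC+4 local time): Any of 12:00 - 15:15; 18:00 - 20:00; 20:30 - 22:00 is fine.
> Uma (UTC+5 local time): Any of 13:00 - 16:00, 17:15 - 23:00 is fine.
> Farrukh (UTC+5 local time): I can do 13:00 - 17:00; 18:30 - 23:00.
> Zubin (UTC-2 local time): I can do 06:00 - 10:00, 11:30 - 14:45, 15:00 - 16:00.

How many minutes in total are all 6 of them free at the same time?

Quinn in UTC: 08:45-10:00, 13:00-18:00 (subtract 5h to convert from UTC+5).
Yara in UTC: 08:45-11:15, 13:45-15:45, 17:30-18:00 (add 2h to convert from UTC-2).
Finn in UTC: 08:00-11:15, 14:00-16:00, 16:30-18:00 (subtract 4h to convert from UTC+4).
Uma in UTC: 08:00-11:00, 12:15-18:00 (subtract 5h to convert from UTC+5).
Farrukh in UTC: 08:00-12:00, 13:30-18:00 (subtract 5h to convert from UTC+5).
Zubin in UTC: 08:00-12:00, 13:30-16:45, 17:00-18:00 (add 2h to convert from UTC-2).
Quinn ∩ Yara: 08:45-10:00, 13:45-15:45, 17:30-18:00.
Quinn ∩ Yara ∩ Finn: 08:45-10:00, 14:00-15:45, 17:30-18:00.
Quinn ∩ Yara ∩ Finn ∩ Uma: 08:45-10:00, 14:00-15:45, 17:30-18:00.
Quinn ∩ Yara ∩ Finn ∩ Uma ∩ Farrukh: 08:45-10:00, 14:00-15:45, 17:30-18:00.
Quinn ∩ Yara ∩ Finn ∩ Uma ∩ Farrukh ∩ Zubin: 08:45-10:00, 14:00-15:45, 17:30-18:00.
Summing the common windows: 75 + 105 + 30 = 210 minutes.

210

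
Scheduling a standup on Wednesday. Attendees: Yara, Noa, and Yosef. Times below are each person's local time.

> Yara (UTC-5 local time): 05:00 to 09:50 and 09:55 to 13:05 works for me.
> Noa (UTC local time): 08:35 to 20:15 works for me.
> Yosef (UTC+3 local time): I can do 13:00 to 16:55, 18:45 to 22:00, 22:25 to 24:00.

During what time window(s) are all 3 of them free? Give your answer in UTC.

10:00-13:55, 15:45-18:05

Yara in UTC: 10:00-14:50, 14:55-18:05 (add 5h to convert from UTC-5).
Noa in UTC: 08:35-20:15.
Yosef in UTC: 10:00-13:55, 15:45-19:00, 19:25-21:00 (subtract 3h to convert from UTC+3).
Yara ∩ Noa: 10:00-14:50, 14:55-18:05.
Yara ∩ Noa ∩ Yosef: 10:00-13:55, 15:45-18:05.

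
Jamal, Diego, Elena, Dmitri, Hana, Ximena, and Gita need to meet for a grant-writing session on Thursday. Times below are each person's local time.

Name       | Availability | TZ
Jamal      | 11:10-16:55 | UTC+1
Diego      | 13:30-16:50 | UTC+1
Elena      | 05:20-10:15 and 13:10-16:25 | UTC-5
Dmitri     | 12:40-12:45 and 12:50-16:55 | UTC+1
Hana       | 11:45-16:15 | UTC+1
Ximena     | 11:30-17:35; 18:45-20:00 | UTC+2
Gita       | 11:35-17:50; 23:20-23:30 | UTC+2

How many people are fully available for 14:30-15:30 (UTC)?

5

Jamal in UTC: 10:10-15:55 (subtract 1h to convert from UTC+1).
Diego in UTC: 12:30-15:50 (subtract 1h to convert from UTC+1).
Elena in UTC: 10:20-15:15, 18:10-21:25 (add 5h to convert from UTC-5).
Dmitri in UTC: 11:40-11:45, 11:50-15:55 (subtract 1h to convert from UTC+1).
Hana in UTC: 10:45-15:15 (subtract 1h to convert from UTC+1).
Ximena in UTC: 09:30-15:35, 16:45-18:00 (subtract 2h to convert from UTC+2).
Gita in UTC: 09:35-15:50, 21:20-21:30 (subtract 2h to convert from UTC+2).
Jamal, Diego, Dmitri, Ximena, and Gita can make the full 14:30-15:30 slot — that's 5.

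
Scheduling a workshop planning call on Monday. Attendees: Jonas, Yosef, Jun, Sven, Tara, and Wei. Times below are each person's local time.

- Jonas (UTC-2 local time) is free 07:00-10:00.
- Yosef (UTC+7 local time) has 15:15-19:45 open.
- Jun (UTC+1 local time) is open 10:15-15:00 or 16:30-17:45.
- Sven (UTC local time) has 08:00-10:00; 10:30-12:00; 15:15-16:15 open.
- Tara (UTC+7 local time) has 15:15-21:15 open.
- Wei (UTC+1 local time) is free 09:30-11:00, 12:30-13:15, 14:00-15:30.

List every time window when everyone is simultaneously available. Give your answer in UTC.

Jonas in UTC: 09:00-12:00 (add 2h to convert from UTC-2).
Yosef in UTC: 08:15-12:45 (subtract 7h to convert from UTC+7).
Jun in UTC: 09:15-14:00, 15:30-16:45 (subtract 1h to convert from UTC+1).
Sven in UTC: 08:00-10:00, 10:30-12:00, 15:15-16:15.
Tara in UTC: 08:15-14:15 (subtract 7h to convert from UTC+7).
Wei in UTC: 08:30-10:00, 11:30-12:15, 13:00-14:30 (subtract 1h to convert from UTC+1).
Jonas ∩ Yosef: 09:00-12:00.
Jonas ∩ Yosef ∩ Jun: 09:15-12:00.
Jonas ∩ Yosef ∩ Jun ∩ Sven: 09:15-10:00, 10:30-12:00.
Jonas ∩ Yosef ∩ Jun ∩ Sven ∩ Tara: 09:15-10:00, 10:30-12:00.
Jonas ∩ Yosef ∩ Jun ∩ Sven ∩ Tara ∩ Wei: 09:15-10:00, 11:30-12:00.
Those are the intersection windows.

09:15-10:00, 11:30-12:00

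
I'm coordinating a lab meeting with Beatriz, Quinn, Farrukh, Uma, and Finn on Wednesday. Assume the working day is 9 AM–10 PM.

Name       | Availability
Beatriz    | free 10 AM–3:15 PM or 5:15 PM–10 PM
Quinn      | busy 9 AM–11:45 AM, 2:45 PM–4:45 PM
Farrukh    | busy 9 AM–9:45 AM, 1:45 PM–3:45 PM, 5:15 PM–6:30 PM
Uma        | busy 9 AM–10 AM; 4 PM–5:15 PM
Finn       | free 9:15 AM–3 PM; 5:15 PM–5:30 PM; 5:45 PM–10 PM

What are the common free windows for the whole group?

11:45-13:45, 18:30-22:00

Beatriz free: 10:00-15:15, 17:15-22:00.
Quinn free: 11:45-14:45, 16:45-22:00 (invert busy blocks within the working day).
Farrukh free: 09:45-13:45, 15:45-17:15, 18:30-22:00 (invert busy blocks within the working day).
Uma free: 10:00-16:00, 17:15-22:00 (invert busy blocks within the working day).
Finn free: 09:15-15:00, 17:15-17:30, 17:45-22:00.
Beatriz ∩ Quinn: 11:45-14:45, 17:15-22:00.
Beatriz ∩ Quinn ∩ Farrukh: 11:45-13:45, 18:30-22:00.
Beatriz ∩ Quinn ∩ Farrukh ∩ Uma: 11:45-13:45, 18:30-22:00.
Beatriz ∩ Quinn ∩ Farrukh ∩ Uma ∩ Finn: 11:45-13:45, 18:30-22:00.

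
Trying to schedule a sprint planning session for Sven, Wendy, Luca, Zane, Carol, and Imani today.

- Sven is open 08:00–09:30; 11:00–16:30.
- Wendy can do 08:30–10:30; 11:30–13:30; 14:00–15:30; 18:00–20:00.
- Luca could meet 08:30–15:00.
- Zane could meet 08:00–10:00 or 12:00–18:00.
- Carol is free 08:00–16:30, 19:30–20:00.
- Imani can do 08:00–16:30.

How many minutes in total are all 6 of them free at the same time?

Sven ∩ Wendy: 08:30-09:30, 11:30-13:30, 14:00-15:30.
Sven ∩ Wendy ∩ Luca: 08:30-09:30, 11:30-13:30, 14:00-15:00.
Sven ∩ Wendy ∩ Luca ∩ Zane: 08:30-09:30, 12:00-13:30, 14:00-15:00.
Sven ∩ Wendy ∩ Luca ∩ Zane ∩ Carol: 08:30-09:30, 12:00-13:30, 14:00-15:00.
Sven ∩ Wendy ∩ Luca ∩ Zane ∩ Carol ∩ Imani: 08:30-09:30, 12:00-13:30, 14:00-15:00.
Summing the common windows: 60 + 90 + 60 = 210 minutes.

210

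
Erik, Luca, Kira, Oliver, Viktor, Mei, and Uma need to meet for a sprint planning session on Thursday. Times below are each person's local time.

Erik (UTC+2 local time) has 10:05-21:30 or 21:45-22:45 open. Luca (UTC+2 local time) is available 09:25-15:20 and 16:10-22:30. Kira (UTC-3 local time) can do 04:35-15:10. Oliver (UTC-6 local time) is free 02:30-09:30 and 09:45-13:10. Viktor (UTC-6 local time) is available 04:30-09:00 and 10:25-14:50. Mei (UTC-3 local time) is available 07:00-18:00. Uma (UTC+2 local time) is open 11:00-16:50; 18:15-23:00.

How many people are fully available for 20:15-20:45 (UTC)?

Erik in UTC: 08:05-19:30, 19:45-20:45 (subtract 2h to convert from UTC+2).
Luca in UTC: 07:25-13:20, 14:10-20:30 (subtract 2h to convert from UTC+2).
Kira in UTC: 07:35-18:10 (add 3h to convert from UTC-3).
Oliver in UTC: 08:30-15:30, 15:45-19:10 (add 6h to convert from UTC-6).
Viktor in UTC: 10:30-15:00, 16:25-20:50 (add 6h to convert from UTC-6).
Mei in UTC: 10:00-21:00 (add 3h to convert from UTC-3).
Uma in UTC: 09:00-14:50, 16:15-21:00 (subtract 2h to convert from UTC+2).
Erik, Viktor, Mei, and Uma can make the full 20:15-20:45 slot — that's 4.

4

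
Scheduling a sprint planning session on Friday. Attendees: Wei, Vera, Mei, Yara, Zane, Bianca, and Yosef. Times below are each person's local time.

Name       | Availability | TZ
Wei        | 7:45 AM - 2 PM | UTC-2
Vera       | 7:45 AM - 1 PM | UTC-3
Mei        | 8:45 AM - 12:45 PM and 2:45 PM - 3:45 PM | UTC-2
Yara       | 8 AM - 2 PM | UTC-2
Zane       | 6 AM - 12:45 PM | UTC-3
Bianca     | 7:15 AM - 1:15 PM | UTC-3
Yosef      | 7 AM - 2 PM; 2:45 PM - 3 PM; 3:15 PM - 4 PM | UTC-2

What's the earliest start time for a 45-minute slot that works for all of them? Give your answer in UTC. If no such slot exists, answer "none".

Wei in UTC: 09:45-16:00 (add 2h to convert from UTC-2).
Vera in UTC: 10:45-16:00 (add 3h to convert from UTC-3).
Mei in UTC: 10:45-14:45, 16:45-17:45 (add 2h to convert from UTC-2).
Yara in UTC: 10:00-16:00 (add 2h to convert from UTC-2).
Zane in UTC: 09:00-15:45 (add 3h to convert from UTC-3).
Bianca in UTC: 10:15-16:15 (add 3h to convert from UTC-3).
Yosef in UTC: 09:00-16:00, 16:45-17:00, 17:15-18:00 (add 2h to convert from UTC-2).
Wei ∩ Vera: 10:45-16:00.
Wei ∩ Vera ∩ Mei: 10:45-14:45.
Wei ∩ Vera ∩ Mei ∩ Yara: 10:45-14:45.
Wei ∩ Vera ∩ Mei ∩ Yara ∩ Zane: 10:45-14:45.
Wei ∩ Vera ∩ Mei ∩ Yara ∩ Zane ∩ Bianca: 10:45-14:45.
Wei ∩ Vera ∩ Mei ∩ Yara ∩ Zane ∩ Bianca ∩ Yosef: 10:45-14:45.
So the common availability across everyone is 10:45-14:45.
The first common window of at least 45 minutes is 10:45-14:45, so the earliest start is 10:45.

10:45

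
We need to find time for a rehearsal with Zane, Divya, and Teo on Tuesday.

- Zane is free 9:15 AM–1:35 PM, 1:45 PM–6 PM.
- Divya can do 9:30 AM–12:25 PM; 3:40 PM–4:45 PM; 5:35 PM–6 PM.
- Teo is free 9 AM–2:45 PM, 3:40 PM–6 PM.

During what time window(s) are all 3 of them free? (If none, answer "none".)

Zane ∩ Divya: 09:30-12:25, 15:40-16:45, 17:35-18:00.
Zane ∩ Divya ∩ Teo: 09:30-12:25, 15:40-16:45, 17:35-18:00.

09:30-12:25, 15:40-16:45, 17:35-18:00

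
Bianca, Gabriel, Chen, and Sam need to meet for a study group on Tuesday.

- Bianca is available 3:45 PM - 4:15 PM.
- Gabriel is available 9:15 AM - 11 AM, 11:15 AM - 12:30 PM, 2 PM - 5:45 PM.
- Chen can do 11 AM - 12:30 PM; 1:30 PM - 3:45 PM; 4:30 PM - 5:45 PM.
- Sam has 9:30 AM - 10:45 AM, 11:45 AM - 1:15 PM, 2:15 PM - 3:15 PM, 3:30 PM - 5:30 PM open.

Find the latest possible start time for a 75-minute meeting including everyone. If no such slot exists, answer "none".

Bianca ∩ Gabriel: 15:45-16:15.
Bianca ∩ Gabriel ∩ Chen: ∅.
Bianca ∩ Gabriel ∩ Chen ∩ Sam: ∅.
There is no time when everyone is free.
No common window is at least 75 minutes long.

none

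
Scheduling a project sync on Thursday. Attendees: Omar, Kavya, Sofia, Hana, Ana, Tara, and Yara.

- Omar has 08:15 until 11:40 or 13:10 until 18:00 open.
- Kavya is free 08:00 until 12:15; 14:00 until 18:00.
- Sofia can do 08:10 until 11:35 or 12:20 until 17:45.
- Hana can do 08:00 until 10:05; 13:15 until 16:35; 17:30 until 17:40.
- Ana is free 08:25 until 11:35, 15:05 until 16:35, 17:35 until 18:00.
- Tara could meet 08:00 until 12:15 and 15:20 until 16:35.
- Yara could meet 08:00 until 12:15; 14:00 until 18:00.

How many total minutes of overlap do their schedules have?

Omar ∩ Kavya: 08:15-11:40, 14:00-18:00.
Omar ∩ Kavya ∩ Sofia: 08:15-11:35, 14:00-17:45.
Omar ∩ Kavya ∩ Sofia ∩ Hana: 08:15-10:05, 14:00-16:35, 17:30-17:40.
Omar ∩ Kavya ∩ Sofia ∩ Hana ∩ Ana: 08:25-10:05, 15:05-16:35, 17:35-17:40.
Omar ∩ Kavya ∩ Sofia ∩ Hana ∩ Ana ∩ Tara: 08:25-10:05, 15:20-16:35.
Omar ∩ Kavya ∩ Sofia ∩ Hana ∩ Ana ∩ Tara ∩ Yara: 08:25-10:05, 15:20-16:35.
Summing the common windows: 100 + 75 = 175 minutes.

175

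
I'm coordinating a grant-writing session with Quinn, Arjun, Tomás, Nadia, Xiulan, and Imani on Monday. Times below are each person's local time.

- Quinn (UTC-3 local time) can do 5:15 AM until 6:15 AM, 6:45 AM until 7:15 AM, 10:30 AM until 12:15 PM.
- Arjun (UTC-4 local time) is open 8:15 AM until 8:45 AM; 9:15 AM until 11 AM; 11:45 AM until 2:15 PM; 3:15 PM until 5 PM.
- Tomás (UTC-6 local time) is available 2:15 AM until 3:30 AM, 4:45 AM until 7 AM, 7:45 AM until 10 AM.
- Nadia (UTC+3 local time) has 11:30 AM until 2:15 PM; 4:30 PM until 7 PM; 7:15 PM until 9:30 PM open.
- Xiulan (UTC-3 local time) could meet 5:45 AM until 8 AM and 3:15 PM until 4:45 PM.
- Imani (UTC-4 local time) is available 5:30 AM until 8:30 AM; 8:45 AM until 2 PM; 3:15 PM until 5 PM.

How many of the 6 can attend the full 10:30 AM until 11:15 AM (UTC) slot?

2

Quinn in UTC: 08:15-09:15, 09:45-10:15, 13:30-15:15 (add 3h to convert from UTC-3).
Arjun in UTC: 12:15-12:45, 13:15-15:00, 15:45-18:15, 19:15-21:00 (add 4h to convert from UTC-4).
Tomás in UTC: 08:15-09:30, 10:45-13:00, 13:45-16:00 (add 6h to convert from UTC-6).
Nadia in UTC: 08:30-11:15, 13:30-16:00, 16:15-18:30 (subtract 3h to convert from UTC+3).
Xiulan in UTC: 08:45-11:00, 18:15-19:45 (add 3h to convert from UTC-3).
Imani in UTC: 09:30-12:30, 12:45-18:00, 19:15-21:00 (add 4h to convert from UTC-4).
Nadia and Imani can make the full 10:30-11:15 slot — that's 2.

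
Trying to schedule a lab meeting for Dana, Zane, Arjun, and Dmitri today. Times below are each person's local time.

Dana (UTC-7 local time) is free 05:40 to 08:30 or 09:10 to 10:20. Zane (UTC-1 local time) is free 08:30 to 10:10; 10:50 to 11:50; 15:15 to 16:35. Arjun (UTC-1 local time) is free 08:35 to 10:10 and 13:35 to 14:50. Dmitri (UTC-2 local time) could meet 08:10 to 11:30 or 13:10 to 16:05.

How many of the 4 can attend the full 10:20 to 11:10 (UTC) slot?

Dana in UTC: 12:40-15:30, 16:10-17:20 (add 7h to convert from UTC-7).
Zane in UTC: 09:30-11:10, 11:50-12:50, 16:15-17:35 (add 1h to convert from UTC-1).
Arjun in UTC: 09:35-11:10, 14:35-15:50 (add 1h to convert from UTC-1).
Dmitri in UTC: 10:10-13:30, 15:10-18:05 (add 2h to convert from UTC-2).
Zane, Arjun, and Dmitri can make the full 10:20-11:10 slot — that's 3.

3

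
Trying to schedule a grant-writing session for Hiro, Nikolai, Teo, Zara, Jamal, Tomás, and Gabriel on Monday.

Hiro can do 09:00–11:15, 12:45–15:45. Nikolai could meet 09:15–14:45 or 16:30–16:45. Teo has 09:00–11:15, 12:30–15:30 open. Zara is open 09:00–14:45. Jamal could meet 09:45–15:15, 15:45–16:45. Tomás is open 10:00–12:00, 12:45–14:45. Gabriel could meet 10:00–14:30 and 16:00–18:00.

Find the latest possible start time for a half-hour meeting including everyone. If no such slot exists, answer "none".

14:00

Hiro ∩ Nikolai: 09:15-11:15, 12:45-14:45.
Hiro ∩ Nikolai ∩ Teo: 09:15-11:15, 12:45-14:45.
Hiro ∩ Nikolai ∩ Teo ∩ Zara: 09:15-11:15, 12:45-14:45.
Hiro ∩ Nikolai ∩ Teo ∩ Zara ∩ Jamal: 09:45-11:15, 12:45-14:45.
Hiro ∩ Nikolai ∩ Teo ∩ Zara ∩ Jamal ∩ Tomás: 10:00-11:15, 12:45-14:45.
Hiro ∩ Nikolai ∩ Teo ∩ Zara ∩ Jamal ∩ Tomás ∩ Gabriel: 10:00-11:15, 12:45-14:30.
The last common window of at least 30 minutes is 12:45-14:30; a 30-minute meeting can start as late as 14:00 and still end by 14:30.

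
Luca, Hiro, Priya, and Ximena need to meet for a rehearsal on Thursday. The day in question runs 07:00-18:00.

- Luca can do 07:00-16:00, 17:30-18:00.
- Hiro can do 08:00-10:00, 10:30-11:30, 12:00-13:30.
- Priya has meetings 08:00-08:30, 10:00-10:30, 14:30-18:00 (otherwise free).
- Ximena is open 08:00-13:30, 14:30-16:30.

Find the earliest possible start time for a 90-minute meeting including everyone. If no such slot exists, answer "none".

Luca free: 07:00-16:00, 17:30-18:00.
Hiro free: 08:00-10:00, 10:30-11:30, 12:00-13:30.
Priya free: 07:00-08:00, 08:30-10:00, 10:30-14:30 (invert busy blocks within the working day).
Ximena free: 08:00-13:30, 14:30-16:30.
Luca ∩ Hiro: 08:00-10:00, 10:30-11:30, 12:00-13:30.
Luca ∩ Hiro ∩ Priya: 08:30-10:00, 10:30-11:30, 12:00-13:30.
Luca ∩ Hiro ∩ Priya ∩ Ximena: 08:30-10:00, 10:30-11:30, 12:00-13:30.
The first common window of at least 90 minutes is 08:30-10:00, so the earliest start is 08:30.

08:30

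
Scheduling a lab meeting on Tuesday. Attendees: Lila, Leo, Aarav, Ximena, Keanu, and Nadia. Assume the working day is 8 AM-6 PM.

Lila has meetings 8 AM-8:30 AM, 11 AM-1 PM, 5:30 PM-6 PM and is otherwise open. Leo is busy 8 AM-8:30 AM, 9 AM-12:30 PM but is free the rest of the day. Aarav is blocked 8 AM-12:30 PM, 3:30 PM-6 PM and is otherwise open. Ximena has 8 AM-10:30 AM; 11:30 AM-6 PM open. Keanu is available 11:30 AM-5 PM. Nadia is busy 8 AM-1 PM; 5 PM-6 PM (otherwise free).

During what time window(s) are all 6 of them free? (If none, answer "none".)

13:00-15:30

Lila free: 08:30-11:00, 13:00-17:30 (invert busy blocks within the working day).
Leo free: 08:30-09:00, 12:30-18:00 (invert busy blocks within the working day).
Aarav free: 12:30-15:30 (invert busy blocks within the working day).
Ximena free: 08:00-10:30, 11:30-18:00.
Keanu free: 11:30-17:00.
Nadia free: 13:00-17:00 (invert busy blocks within the working day).
Lila ∩ Leo: 08:30-09:00, 13:00-17:30.
Lila ∩ Leo ∩ Aarav: 13:00-15:30.
Lila ∩ Leo ∩ Aarav ∩ Ximena: 13:00-15:30.
Lila ∩ Leo ∩ Aarav ∩ Ximena ∩ Keanu: 13:00-15:30.
Lila ∩ Leo ∩ Aarav ∩ Ximena ∩ Keanu ∩ Nadia: 13:00-15:30.
Those are the intersection windows.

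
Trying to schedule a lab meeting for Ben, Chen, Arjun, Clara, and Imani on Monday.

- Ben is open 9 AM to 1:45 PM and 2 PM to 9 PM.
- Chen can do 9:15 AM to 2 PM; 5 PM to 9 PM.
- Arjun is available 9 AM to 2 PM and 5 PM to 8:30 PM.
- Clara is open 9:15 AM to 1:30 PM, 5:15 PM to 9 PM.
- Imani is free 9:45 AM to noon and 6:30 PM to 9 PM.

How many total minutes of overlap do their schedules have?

255

Ben ∩ Chen: 09:15-13:45, 17:00-21:00.
Ben ∩ Chen ∩ Arjun: 09:15-13:45, 17:00-20:30.
Ben ∩ Chen ∩ Arjun ∩ Clara: 09:15-13:30, 17:15-20:30.
Ben ∩ Chen ∩ Arjun ∩ Clara ∩ Imani: 09:45-12:00, 18:30-20:30.
Summing the common windows: 135 + 120 = 255 minutes.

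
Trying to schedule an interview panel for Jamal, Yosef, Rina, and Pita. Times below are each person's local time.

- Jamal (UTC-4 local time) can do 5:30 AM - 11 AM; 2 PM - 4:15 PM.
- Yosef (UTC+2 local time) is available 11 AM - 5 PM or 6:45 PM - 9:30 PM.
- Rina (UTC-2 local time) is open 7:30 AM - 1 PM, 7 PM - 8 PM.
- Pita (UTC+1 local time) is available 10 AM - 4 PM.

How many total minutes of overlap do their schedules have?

Jamal in UTC: 09:30-15:00, 18:00-20:15 (add 4h to convert from UTC-4).
Yosef in UTC: 09:00-15:00, 16:45-19:30 (subtract 2h to convert from UTC+2).
Rina in UTC: 09:30-15:00, 21:00-22:00 (add 2h to convert from UTC-2).
Pita in UTC: 09:00-15:00 (subtract 1h to convert from UTC+1).
Jamal ∩ Yosef: 09:30-15:00, 18:00-19:30.
Jamal ∩ Yosef ∩ Rina: 09:30-15:00.
Jamal ∩ Yosef ∩ Rina ∩ Pita: 09:30-15:00.
So the common availability across everyone is 09:30-15:00.
That's a single block of 330 minutes.

330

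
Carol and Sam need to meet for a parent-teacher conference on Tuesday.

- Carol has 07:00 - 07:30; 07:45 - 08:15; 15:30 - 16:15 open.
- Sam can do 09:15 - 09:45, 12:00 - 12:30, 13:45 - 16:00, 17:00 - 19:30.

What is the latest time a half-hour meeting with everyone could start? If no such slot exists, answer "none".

Carol ∩ Sam: 15:30-16:00.
The last common window of at least 30 minutes is 15:30-16:00; a 30-minute meeting can start as late as 15:30 and still end by 16:00.

15:30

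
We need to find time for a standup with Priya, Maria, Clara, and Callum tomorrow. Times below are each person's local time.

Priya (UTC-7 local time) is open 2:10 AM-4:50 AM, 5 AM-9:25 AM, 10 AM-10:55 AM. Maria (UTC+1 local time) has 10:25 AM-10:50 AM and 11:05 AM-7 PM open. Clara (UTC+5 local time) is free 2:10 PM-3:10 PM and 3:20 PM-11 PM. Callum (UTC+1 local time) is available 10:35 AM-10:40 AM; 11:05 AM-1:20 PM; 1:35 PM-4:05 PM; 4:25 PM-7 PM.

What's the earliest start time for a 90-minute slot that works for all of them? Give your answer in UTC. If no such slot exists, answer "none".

10:20

Priya in UTC: 09:10-11:50, 12:00-16:25, 17:00-17:55 (add 7h to convert from UTC-7).
Maria in UTC: 09:25-09:50, 10:05-18:00 (subtract 1h to convert from UTC+1).
Clara in UTC: 09:10-10:10, 10:20-18:00 (subtract 5h to convert from UTC+5).
Callum in UTC: 09:35-09:40, 10:05-12:20, 12:35-15:05, 15:25-18:00 (subtract 1h to convert from UTC+1).
Priya ∩ Maria: 09:25-09:50, 10:05-11:50, 12:00-16:25, 17:00-17:55.
Priya ∩ Maria ∩ Clara: 09:25-09:50, 10:05-10:10, 10:20-11:50, 12:00-16:25, 17:00-17:55.
Priya ∩ Maria ∩ Clara ∩ Callum: 09:35-09:40, 10:05-10:10, 10:20-11:50, 12:00-12:20, 12:35-15:05, 15:25-16:25, 17:00-17:55.
The first common window of at least 90 minutes is 10:20-11:50, so the earliest start is 10:20.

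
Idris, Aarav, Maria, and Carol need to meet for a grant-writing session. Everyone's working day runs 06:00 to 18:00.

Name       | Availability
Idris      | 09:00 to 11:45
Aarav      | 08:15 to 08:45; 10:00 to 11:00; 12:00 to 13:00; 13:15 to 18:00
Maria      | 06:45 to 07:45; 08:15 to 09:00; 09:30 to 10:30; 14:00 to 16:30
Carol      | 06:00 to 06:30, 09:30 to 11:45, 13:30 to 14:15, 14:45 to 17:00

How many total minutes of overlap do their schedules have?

30

Idris ∩ Aarav: 10:00-11:00.
Idris ∩ Aarav ∩ Maria: 10:00-10:30.
Idris ∩ Aarav ∩ Maria ∩ Carol: 10:00-10:30.
That's a single block of 30 minutes.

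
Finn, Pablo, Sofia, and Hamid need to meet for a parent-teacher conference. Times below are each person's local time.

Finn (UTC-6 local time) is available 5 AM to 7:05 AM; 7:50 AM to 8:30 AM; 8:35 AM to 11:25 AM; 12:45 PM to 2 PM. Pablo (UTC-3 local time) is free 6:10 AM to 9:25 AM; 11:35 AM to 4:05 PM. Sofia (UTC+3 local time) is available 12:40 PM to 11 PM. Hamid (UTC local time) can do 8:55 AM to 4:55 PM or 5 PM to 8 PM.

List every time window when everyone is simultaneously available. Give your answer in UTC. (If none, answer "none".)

Finn in UTC: 11:00-13:05, 13:50-14:30, 14:35-17:25, 18:45-20:00 (add 6h to convert from UTC-6).
Pablo in UTC: 09:10-12:25, 14:35-19:05 (add 3h to convert from UTC-3).
Sofia in UTC: 09:40-20:00 (subtract 3h to convert from UTC+3).
Hamid in UTC: 08:55-16:55, 17:00-20:00.
Finn ∩ Pablo: 11:00-12:25, 14:35-17:25, 18:45-19:05.
Finn ∩ Pablo ∩ Sofia: 11:00-12:25, 14:35-17:25, 18:45-19:05.
Finn ∩ Pablo ∩ Sofia ∩ Hamid: 11:00-12:25, 14:35-16:55, 17:00-17:25, 18:45-19:05.
So the common availability across everyone is 11:00-12:25, 14:35-16:55, 17:00-17:25, 18:45-19:05.

11:00-12:25, 14:35-16:55, 17:00-17:25, 18:45-19:05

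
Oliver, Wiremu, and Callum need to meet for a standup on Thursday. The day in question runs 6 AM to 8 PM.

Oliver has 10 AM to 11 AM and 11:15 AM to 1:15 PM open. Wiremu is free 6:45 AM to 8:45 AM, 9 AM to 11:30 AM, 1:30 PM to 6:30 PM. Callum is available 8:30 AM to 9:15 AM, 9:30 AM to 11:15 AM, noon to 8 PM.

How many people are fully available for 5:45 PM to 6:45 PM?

1

Callum can make the full 17:45-18:45 slot — that's 1.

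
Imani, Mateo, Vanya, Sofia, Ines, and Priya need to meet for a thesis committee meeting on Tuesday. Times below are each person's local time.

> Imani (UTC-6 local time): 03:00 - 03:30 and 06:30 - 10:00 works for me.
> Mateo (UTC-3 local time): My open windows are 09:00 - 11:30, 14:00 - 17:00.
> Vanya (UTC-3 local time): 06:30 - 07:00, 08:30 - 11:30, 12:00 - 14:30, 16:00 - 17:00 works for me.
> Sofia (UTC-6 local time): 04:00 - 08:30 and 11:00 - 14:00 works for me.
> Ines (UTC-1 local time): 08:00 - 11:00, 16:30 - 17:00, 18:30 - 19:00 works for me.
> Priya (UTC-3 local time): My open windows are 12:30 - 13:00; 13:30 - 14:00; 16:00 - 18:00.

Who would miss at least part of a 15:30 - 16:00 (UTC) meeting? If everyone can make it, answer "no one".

Ines, Mateo, Sofia

Imani in UTC: 09:00-09:30, 12:30-16:00 (add 6h to convert from UTC-6).
Mateo in UTC: 12:00-14:30, 17:00-20:00 (add 3h to convert from UTC-3).
Vanya in UTC: 09:30-10:00, 11:30-14:30, 15:00-17:30, 19:00-20:00 (add 3h to convert from UTC-3).
Sofia in UTC: 10:00-14:30, 17:00-20:00 (add 6h to convert from UTC-6).
Ines in UTC: 09:00-12:00, 17:30-18:00, 19:30-20:00 (add 1h to convert from UTC-1).
Priya in UTC: 15:30-16:00, 16:30-17:00, 19:00-21:00 (add 3h to convert from UTC-3).
Imani: free for 15:30-16:00. Mateo: not fully free for 15:30-16:00. Vanya: free for 15:30-16:00. Sofia: not fully free for 15:30-16:00. Ines: not fully free for 15:30-16:00. Priya: free for 15:30-16:00.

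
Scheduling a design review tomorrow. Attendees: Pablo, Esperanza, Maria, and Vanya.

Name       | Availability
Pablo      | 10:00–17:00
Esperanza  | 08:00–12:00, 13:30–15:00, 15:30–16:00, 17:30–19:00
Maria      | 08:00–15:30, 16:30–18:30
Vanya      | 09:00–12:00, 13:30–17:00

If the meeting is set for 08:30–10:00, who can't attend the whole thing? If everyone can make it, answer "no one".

Pablo: not fully free for 08:30-10:00. Esperanza: free for 08:30-10:00. Maria: free for 08:30-10:00. Vanya: not fully free for 08:30-10:00.

Pablo, Vanya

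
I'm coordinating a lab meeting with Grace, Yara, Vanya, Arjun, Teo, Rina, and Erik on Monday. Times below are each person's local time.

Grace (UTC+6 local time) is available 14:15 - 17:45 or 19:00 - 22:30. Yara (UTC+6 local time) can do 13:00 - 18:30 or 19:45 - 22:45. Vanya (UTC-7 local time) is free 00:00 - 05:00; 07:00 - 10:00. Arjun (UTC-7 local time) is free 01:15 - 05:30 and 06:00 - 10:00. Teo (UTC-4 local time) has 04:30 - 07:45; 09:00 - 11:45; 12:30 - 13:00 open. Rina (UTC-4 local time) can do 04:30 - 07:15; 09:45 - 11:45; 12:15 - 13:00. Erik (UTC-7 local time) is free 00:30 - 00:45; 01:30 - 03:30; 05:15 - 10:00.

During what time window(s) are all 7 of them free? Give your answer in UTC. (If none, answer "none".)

Grace in UTC: 08:15-11:45, 13:00-16:30 (subtract 6h to convert from UTC+6).
Yara in UTC: 07:00-12:30, 13:45-16:45 (subtract 6h to convert from UTC+6).
Vanya in UTC: 07:00-12:00, 14:00-17:00 (add 7h to convert from UTC-7).
Arjun in UTC: 08:15-12:30, 13:00-17:00 (add 7h to convert from UTC-7).
Teo in UTC: 08:30-11:45, 13:00-15:45, 16:30-17:00 (add 4h to convert from UTC-4).
Rina in UTC: 08:30-11:15, 13:45-15:45, 16:15-17:00 (add 4h to convert from UTC-4).
Erik in UTC: 07:30-07:45, 08:30-10:30, 12:15-17:00 (add 7h to convert from UTC-7).
Grace ∩ Yara: 08:15-11:45, 13:45-16:30.
Grace ∩ Yara ∩ Vanya: 08:15-11:45, 14:00-16:30.
Grace ∩ Yara ∩ Vanya ∩ Arjun: 08:15-11:45, 14:00-16:30.
Grace ∩ Yara ∩ Vanya ∩ Arjun ∩ Teo: 08:30-11:45, 14:00-15:45.
Grace ∩ Yara ∩ Vanya ∩ Arjun ∩ Teo ∩ Rina: 08:30-11:15, 14:00-15:45.
Grace ∩ Yara ∩ Vanya ∩ Arjun ∩ Teo ∩ Rina ∩ Erik: 08:30-10:30, 14:00-15:45.
So the common availability across everyone is 08:30-10:30, 14:00-15:45.

08:30-10:30, 14:00-15:45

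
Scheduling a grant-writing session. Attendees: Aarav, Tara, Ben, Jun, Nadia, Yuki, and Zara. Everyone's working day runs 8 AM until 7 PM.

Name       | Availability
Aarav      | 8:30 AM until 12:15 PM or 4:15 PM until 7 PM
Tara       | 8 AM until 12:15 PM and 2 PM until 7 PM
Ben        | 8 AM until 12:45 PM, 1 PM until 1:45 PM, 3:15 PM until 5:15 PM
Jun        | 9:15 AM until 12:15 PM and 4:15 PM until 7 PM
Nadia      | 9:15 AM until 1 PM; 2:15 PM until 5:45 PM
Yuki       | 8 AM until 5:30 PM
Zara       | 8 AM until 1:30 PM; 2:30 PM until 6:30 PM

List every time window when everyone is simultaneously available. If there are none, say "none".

09:15-12:15, 16:15-17:15

Aarav ∩ Tara: 08:30-12:15, 16:15-19:00.
Aarav ∩ Tara ∩ Ben: 08:30-12:15, 16:15-17:15.
Aarav ∩ Tara ∩ Ben ∩ Jun: 09:15-12:15, 16:15-17:15.
Aarav ∩ Tara ∩ Ben ∩ Jun ∩ Nadia: 09:15-12:15, 16:15-17:15.
Aarav ∩ Tara ∩ Ben ∩ Jun ∩ Nadia ∩ Yuki: 09:15-12:15, 16:15-17:15.
Aarav ∩ Tara ∩ Ben ∩ Jun ∩ Nadia ∩ Yuki ∩ Zara: 09:15-12:15, 16:15-17:15.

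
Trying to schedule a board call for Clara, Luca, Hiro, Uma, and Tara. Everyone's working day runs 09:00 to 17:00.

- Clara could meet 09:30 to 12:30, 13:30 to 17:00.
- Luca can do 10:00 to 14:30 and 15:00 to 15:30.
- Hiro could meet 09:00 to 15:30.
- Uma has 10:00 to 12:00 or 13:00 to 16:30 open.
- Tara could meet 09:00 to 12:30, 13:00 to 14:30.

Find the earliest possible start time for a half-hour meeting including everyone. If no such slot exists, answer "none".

10:00

Clara ∩ Luca: 10:00-12:30, 13:30-14:30, 15:00-15:30.
Clara ∩ Luca ∩ Hiro: 10:00-12:30, 13:30-14:30, 15:00-15:30.
Clara ∩ Luca ∩ Hiro ∩ Uma: 10:00-12:00, 13:30-14:30, 15:00-15:30.
Clara ∩ Luca ∩ Hiro ∩ Uma ∩ Tara: 10:00-12:00, 13:30-14:30.
The first common window of at least 30 minutes is 10:00-12:00, so the earliest start is 10:00.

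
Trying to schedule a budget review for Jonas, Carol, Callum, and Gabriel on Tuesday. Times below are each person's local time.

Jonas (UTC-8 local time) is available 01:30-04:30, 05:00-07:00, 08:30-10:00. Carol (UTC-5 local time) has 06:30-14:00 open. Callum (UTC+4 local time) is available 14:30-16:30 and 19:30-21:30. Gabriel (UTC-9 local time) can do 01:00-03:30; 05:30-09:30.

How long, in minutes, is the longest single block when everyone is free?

60

Jonas in UTC: 09:30-12:30, 13:00-15:00, 16:30-18:00 (add 8h to convert from UTC-8).
Carol in UTC: 11:30-19:00 (add 5h to convert from UTC-5).
Callum in UTC: 10:30-12:30, 15:30-17:30 (subtract 4h to convert from UTC+4).
Gabriel in UTC: 10:00-12:30, 14:30-18:30 (add 9h to convert from UTC-9).
Jonas ∩ Carol: 11:30-12:30, 13:00-15:00, 16:30-18:00.
Jonas ∩ Carol ∩ Callum: 11:30-12:30, 16:30-17:30.
Jonas ∩ Carol ∩ Callum ∩ Gabriel: 11:30-12:30, 16:30-17:30.
The longest is 11:30-12:30 at 60 minutes.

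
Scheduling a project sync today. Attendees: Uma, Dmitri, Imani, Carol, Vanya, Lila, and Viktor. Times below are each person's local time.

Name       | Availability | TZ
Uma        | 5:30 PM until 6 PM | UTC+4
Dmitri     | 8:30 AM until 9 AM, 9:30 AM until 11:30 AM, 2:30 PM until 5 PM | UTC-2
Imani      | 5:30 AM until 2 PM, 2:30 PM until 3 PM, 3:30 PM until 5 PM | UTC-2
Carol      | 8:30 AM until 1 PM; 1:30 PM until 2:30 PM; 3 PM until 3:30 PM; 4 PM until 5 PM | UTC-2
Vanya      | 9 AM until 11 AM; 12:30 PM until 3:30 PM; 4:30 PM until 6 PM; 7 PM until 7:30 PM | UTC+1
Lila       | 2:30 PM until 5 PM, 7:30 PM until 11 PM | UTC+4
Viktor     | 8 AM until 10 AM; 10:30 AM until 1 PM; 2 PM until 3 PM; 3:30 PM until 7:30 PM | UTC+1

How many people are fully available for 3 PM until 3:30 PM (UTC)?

Uma in UTC: 13:30-14:00 (subtract 4h to convert from UTC+4).
Dmitri in UTC: 10:30-11:00, 11:30-13:30, 16:30-19:00 (add 2h to convert from UTC-2).
Imani in UTC: 07:30-16:00, 16:30-17:00, 17:30-19:00 (add 2h to convert from UTC-2).
Carol in UTC: 10:30-15:00, 15:30-16:30, 17:00-17:30, 18:00-19:00 (add 2h to convert from UTC-2).
Vanya in UTC: 08:00-10:00, 11:30-14:30, 15:30-17:00, 18:00-18:30 (subtract 1h to convert from UTC+1).
Lila in UTC: 10:30-13:00, 15:30-19:00 (subtract 4h to convert from UTC+4).
Viktor in UTC: 07:00-09:00, 09:30-12:00, 13:00-14:00, 14:30-18:30 (subtract 1h to convert from UTC+1).
Imani and Viktor can make the full 15:00-15:30 slot — that's 2.

2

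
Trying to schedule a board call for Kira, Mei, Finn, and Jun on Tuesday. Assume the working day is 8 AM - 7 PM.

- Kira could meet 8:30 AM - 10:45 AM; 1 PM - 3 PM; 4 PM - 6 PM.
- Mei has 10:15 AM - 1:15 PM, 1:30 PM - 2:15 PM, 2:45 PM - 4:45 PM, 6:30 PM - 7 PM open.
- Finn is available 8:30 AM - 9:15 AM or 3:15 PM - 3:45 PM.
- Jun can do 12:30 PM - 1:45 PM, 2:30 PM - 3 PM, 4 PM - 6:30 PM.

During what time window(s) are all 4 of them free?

none

Kira ∩ Mei: 10:15-10:45, 13:00-13:15, 13:30-14:15, 14:45-15:00, 16:00-16:45.
Kira ∩ Mei ∩ Finn: ∅.
Kira ∩ Mei ∩ Finn ∩ Jun: ∅.
There is no time when everyone is free.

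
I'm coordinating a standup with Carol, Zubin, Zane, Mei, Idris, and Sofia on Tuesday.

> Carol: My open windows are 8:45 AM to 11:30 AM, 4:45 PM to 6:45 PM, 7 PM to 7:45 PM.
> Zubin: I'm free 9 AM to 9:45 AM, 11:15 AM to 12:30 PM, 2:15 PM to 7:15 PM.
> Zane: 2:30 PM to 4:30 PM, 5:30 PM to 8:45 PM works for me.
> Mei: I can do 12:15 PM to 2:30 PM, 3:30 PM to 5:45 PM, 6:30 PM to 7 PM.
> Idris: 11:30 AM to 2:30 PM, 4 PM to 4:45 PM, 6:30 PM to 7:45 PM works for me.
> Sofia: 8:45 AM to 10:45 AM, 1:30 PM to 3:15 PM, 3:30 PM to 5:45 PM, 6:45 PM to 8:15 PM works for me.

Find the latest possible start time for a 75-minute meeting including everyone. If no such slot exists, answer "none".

none

Carol ∩ Zubin: 09:00-09:45, 11:15-11:30, 16:45-18:45, 19:00-19:15.
Carol ∩ Zubin ∩ Zane: 17:30-18:45, 19:00-19:15.
Carol ∩ Zubin ∩ Zane ∩ Mei: 17:30-17:45, 18:30-18:45.
Carol ∩ Zubin ∩ Zane ∩ Mei ∩ Idris: 18:30-18:45.
Carol ∩ Zubin ∩ Zane ∩ Mei ∩ Idris ∩ Sofia: ∅.
There is no time when everyone is free.
No common window is at least 75 minutes long.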